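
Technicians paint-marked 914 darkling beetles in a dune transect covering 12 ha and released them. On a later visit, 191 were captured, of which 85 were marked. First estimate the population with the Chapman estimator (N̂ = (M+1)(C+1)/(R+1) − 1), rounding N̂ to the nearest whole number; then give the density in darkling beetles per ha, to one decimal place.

N̂ = 915·192/86 − 1 = 175680/86 − 1 ≈ 2041.8 → 2042
Density = N̂ / area = 2042 / 12 ≈ 170.17 → 170.2 per ha

density ≈ 170.2 darkling beetles per ha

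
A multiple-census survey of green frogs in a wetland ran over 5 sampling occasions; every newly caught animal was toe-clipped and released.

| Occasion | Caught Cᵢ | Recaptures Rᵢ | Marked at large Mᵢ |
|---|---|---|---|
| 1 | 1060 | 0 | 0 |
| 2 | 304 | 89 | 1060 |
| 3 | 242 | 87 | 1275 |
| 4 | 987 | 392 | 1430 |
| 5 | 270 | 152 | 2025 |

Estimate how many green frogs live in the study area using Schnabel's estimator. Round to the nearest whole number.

N ≈ 3596

Σ MᵢCᵢ = 0·1060 + 1060·304 + 1275·242 + 1430·987 + 2025·270 = 0 + 322240 + 308550 + 1411410 + 546750 = 2588950
Σ Rᵢ = 0 + 89 + 87 + 392 + 152 = 720
N̂ = 2588950 / 720 ≈ 3595.8 → 3596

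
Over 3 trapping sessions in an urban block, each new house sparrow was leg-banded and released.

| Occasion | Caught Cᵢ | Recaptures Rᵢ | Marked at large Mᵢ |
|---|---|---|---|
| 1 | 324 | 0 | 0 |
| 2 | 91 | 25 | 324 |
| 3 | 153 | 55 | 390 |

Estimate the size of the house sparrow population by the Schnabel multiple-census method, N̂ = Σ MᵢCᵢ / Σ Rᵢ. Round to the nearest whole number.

Σ MᵢCᵢ = 0·324 + 324·91 + 390·153 = 0 + 29484 + 59670 = 89154
Σ Rᵢ = 0 + 25 + 55 = 80
N̂ = 89154 / 80 ≈ 1114.4 → 1114

N ≈ 1114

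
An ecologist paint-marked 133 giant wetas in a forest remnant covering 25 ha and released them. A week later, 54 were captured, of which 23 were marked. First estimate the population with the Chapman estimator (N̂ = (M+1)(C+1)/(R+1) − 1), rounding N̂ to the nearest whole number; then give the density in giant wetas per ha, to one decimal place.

density ≈ 12.2 giant wetas per ha

N̂ = 134·55/24 − 1 = 7370/24 − 1 ≈ 306.1 → 306
Density = N̂ / area = 306 / 25 ≈ 12.24 → 12.2 per ha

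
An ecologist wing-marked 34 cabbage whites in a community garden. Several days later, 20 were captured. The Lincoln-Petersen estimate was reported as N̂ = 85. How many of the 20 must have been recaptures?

R = 8

From N = M·C/R: R = M·C / N = 34·20 / 85 = 680 / 85 = 8.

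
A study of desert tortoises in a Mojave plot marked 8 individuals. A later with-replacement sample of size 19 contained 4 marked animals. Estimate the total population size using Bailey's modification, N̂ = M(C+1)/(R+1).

N̂ = 8·(19+1)/(4+1) = 8·20/5 = 160/5 = 32

N = 32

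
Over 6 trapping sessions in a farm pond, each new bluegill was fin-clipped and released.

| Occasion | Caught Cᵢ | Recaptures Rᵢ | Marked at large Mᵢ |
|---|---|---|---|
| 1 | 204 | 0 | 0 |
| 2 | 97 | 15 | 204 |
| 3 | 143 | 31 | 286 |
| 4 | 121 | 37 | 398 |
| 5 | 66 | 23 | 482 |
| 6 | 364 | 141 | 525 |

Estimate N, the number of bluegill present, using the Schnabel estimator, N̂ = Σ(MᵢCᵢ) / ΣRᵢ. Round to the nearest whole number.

N ≈ 1343

Σ MᵢCᵢ = 0·204 + 204·97 + 286·143 + 398·121 + 482·66 + 525·364 = 0 + 19788 + 40898 + 48158 + 31812 + 191100 = 331756
Σ Rᵢ = 0 + 15 + 31 + 37 + 23 + 141 = 247
N̂ = 331756 / 247 ≈ 1343.1 → 1343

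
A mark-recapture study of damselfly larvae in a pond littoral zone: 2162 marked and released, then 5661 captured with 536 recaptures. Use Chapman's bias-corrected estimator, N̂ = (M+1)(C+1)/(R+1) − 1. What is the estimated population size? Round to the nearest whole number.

N ≈ 22,805

N̂ = (2162+1)(5661+1)/(536+1) − 1 = 2163·5662/537 − 1
= 12246906/537 − 1 ≈ 22806.2 − 1 ≈ 22805.2 → 22805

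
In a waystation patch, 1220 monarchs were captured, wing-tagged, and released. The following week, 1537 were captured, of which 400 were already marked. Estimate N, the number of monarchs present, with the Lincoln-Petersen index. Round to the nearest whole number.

N = (1220 × 1537) / 400 = 1875140 / 400 ≈ 4687.9 → 4688

N ≈ 4688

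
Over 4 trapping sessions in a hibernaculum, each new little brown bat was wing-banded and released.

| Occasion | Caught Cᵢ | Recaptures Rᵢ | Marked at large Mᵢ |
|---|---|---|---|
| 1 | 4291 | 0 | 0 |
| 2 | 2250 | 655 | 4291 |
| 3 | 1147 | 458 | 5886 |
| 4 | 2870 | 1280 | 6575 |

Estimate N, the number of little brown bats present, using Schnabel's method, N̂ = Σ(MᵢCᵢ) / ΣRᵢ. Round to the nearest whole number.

Σ MᵢCᵢ = 0·4291 + 4291·2250 + 5886·1147 + 6575·2870 = 0 + 9654750 + 6751242 + 18870250 = 35276242
Σ Rᵢ = 0 + 655 + 458 + 1280 = 2393
N̂ = 35276242 / 2393 ≈ 14741.4 → 14741

N ≈ 14,741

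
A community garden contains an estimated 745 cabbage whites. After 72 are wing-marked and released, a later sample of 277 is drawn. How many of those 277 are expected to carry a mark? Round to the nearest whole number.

expected recaptures ≈ 27

The marked fraction of the population is 72/745, so in a sample of 277 expect C·(M/N) marked.
E[R] = 72 × 277 / 745 = 19944 / 745 ≈ 26.8 → 27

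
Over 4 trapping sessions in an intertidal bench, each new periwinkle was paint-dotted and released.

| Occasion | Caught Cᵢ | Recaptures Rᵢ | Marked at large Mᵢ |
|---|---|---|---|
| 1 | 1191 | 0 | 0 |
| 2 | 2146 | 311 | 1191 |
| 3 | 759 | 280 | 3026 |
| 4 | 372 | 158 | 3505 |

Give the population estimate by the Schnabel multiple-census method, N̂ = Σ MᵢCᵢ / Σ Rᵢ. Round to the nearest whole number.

Σ MᵢCᵢ = 0·1191 + 1191·2146 + 3026·759 + 3505·372 = 0 + 2555886 + 2296734 + 1303860 = 6156480
Σ Rᵢ = 0 + 311 + 280 + 158 = 749
N̂ = 6156480 / 749 ≈ 8219.6 → 8220

N ≈ 8220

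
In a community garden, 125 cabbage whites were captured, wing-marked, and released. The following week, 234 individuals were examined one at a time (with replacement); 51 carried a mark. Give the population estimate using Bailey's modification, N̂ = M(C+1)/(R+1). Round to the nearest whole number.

N ≈ 565

N̂ = 125·(234+1)/(51+1) = 125·235/52 = 29375/52 ≈ 564.9 → 565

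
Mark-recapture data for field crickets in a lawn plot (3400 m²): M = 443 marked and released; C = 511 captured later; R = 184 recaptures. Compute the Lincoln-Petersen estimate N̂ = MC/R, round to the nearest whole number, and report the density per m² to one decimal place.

density ≈ 0.4 field crickets per m²

N̂ = 443·511/184 = 226373/184 ≈ 1230.3 → 1230
Density = N̂ / area = 1230 / 3400 ≈ 0.36 → 0.4 per m²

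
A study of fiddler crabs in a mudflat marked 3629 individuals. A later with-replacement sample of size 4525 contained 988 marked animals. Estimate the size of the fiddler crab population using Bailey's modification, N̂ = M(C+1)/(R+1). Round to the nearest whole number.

N ≈ 16,608

N̂ = 3629·(4525+1)/(988+1) = 3629·4526/989 = 16424854/989 ≈ 16607.5 → 16608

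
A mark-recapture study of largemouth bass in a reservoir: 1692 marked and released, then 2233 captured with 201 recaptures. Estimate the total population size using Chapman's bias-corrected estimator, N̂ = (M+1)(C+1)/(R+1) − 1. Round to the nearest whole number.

N̂ = (1692+1)(2233+1)/(201+1) − 1 = 1693·2234/202 − 1
= 3782162/202 − 1 ≈ 18723.6 − 1 ≈ 18722.6 → 18723

N ≈ 18,723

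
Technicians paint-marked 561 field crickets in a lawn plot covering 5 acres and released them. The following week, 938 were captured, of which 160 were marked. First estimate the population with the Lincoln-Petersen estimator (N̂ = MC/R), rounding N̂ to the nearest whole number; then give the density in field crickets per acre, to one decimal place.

N̂ = 561·938/160 = 526218/160 ≈ 3288.9 → 3289
Density = N̂ / area = 3289 / 5 ≈ 657.80 → 657.8 per acre

density ≈ 657.8 field crickets per acre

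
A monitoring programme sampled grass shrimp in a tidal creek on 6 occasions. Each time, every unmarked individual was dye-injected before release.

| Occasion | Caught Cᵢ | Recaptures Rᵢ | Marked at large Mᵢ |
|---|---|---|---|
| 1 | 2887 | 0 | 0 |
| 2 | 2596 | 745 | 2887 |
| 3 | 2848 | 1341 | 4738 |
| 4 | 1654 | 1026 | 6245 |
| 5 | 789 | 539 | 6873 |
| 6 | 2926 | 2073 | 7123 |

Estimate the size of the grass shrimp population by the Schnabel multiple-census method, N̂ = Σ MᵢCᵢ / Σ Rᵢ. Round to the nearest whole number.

N ≈ 10,060

Σ MᵢCᵢ = 0·2887 + 2887·2596 + 4738·2848 + 6245·1654 + 6873·789 + 7123·2926 = 0 + 7494652 + 13493824 + 10329230 + 5422797 + 20841898 = 57582401
Σ Rᵢ = 0 + 745 + 1341 + 1026 + 539 + 2073 = 5724
N̂ = 57582401 / 5724 ≈ 10059.8 → 10060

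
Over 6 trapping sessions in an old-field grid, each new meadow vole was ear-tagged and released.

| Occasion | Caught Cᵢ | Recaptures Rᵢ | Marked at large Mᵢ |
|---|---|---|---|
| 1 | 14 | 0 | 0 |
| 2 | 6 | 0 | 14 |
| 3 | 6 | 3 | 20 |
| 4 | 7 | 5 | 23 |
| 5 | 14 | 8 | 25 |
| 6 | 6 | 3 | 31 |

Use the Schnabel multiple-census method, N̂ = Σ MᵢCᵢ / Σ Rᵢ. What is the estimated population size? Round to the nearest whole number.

Σ MᵢCᵢ = 0·14 + 14·6 + 20·6 + 23·7 + 25·14 + 31·6 = 0 + 84 + 120 + 161 + 350 + 186 = 901
Σ Rᵢ = 0 + 0 + 3 + 5 + 8 + 3 = 19
N̂ = 901 / 19 ≈ 47.4 → 47

N ≈ 47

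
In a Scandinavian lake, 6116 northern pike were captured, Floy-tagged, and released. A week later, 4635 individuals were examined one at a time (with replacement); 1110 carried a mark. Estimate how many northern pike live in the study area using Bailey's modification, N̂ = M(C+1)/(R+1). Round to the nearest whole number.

N̂ = 6116·(4635+1)/(1110+1) = 6116·4636/1111 = 28353776/1111 ≈ 25521.0 → 25521

N ≈ 25,521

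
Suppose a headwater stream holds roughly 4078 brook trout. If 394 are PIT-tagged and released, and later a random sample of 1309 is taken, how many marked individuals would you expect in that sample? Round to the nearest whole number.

The marked fraction of the population is 394/4078, so in a sample of 1309 expect C·(M/N) marked.
E[R] = 394 × 1309 / 4078 = 515746 / 4078 ≈ 126.47 → 126

expected recaptures ≈ 126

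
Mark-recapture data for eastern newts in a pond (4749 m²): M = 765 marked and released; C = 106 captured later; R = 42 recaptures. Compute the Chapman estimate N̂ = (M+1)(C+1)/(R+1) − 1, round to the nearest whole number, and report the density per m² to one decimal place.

density ≈ 0.4 eastern newts per m²

N̂ = 766·107/43 − 1 = 81962/43 − 1 ≈ 1905.1 → 1905
Density = N̂ / area = 1905 / 4749 ≈ 0.40 → 0.4 per m²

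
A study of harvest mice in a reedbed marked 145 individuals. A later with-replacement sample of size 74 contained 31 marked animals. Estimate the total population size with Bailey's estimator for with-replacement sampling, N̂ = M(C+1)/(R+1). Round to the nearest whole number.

N̂ = 145·(74+1)/(31+1) = 145·75/32 = 10875/32 ≈ 339.8 → 340

N ≈ 340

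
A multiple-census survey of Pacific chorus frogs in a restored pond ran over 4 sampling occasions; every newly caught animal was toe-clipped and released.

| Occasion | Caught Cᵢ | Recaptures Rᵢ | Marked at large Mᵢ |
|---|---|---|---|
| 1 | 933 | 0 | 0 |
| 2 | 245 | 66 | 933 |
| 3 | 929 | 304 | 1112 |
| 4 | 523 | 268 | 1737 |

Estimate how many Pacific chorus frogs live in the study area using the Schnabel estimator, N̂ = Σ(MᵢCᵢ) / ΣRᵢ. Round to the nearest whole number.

N ≈ 3401

Σ MᵢCᵢ = 0·933 + 933·245 + 1112·929 + 1737·523 = 0 + 228585 + 1033048 + 908451 = 2170084
Σ Rᵢ = 0 + 66 + 304 + 268 = 638
N̂ = 2170084 / 638 ≈ 3401.4 → 3401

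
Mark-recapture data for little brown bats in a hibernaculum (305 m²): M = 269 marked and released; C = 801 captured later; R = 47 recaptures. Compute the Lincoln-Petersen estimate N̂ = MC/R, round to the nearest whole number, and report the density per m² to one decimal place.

density ≈ 15.0 little brown bats per m²

N̂ = 269·801/47 = 215469/47 ≈ 4584.4 → 4584
Density = N̂ / area = 4584 / 305 ≈ 15.03 → 15.0 per m²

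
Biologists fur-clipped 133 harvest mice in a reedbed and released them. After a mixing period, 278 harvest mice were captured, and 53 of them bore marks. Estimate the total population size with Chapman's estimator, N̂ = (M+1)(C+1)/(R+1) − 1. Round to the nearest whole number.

N ≈ 691

N̂ = (133+1)(278+1)/(53+1) − 1 = 134·279/54 − 1
= 37386/54 − 1 ≈ 692.3 − 1 ≈ 691.3 → 691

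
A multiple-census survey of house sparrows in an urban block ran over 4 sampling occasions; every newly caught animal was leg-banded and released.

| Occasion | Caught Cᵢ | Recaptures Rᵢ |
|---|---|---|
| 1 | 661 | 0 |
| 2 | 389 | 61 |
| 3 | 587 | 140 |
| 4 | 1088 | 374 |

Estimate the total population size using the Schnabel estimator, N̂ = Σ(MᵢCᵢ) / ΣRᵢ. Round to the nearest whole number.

N ≈ 4174

Marked at large before each occasion: Mᵢ = Σⱼ<ᵢ (Cⱼ − Rⱼ) → M1=0, M2=661, M3=989, M4=1436
Σ MᵢCᵢ = 0·661 + 661·389 + 989·587 + 1436·1088 = 0 + 257129 + 580543 + 1562368 = 2400040
Σ Rᵢ = 0 + 61 + 140 + 374 = 575
N̂ = 2400040 / 575 ≈ 4174.0 → 4174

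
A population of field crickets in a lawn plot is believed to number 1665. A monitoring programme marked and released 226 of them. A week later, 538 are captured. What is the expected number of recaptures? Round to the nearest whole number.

expected recaptures ≈ 73

Expected recaptures E[R] = M·C / N.
E[R] = 226 × 538 / 1665 = 121588 / 1665 ≈ 73.0 → 73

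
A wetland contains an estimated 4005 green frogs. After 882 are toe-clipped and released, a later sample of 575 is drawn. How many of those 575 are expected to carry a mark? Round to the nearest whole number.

Expected recaptures E[R] = M·C / N.
E[R] = 882 × 575 / 4005 = 507150 / 4005 ≈ 126.6 → 127

expected recaptures ≈ 127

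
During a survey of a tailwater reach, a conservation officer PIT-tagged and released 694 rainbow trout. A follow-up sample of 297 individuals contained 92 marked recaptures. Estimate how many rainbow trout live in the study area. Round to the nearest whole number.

N ≈ 2240

N = (694 × 297) / 92 = 206118 / 92 ≈ 2240.4 → 2240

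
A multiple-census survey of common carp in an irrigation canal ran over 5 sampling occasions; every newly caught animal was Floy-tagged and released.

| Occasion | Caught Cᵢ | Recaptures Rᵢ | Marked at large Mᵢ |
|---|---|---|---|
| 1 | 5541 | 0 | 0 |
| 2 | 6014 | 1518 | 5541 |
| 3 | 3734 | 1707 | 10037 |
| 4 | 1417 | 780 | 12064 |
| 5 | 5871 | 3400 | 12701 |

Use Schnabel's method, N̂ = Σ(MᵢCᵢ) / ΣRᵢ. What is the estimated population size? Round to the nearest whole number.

Σ MᵢCᵢ = 0·5541 + 5541·6014 + 10037·3734 + 12064·1417 + 12701·5871 = 0 + 33323574 + 37478158 + 17094688 + 74567571 = 162463991
Σ Rᵢ = 0 + 1518 + 1707 + 780 + 3400 = 7405
N̂ = 162463991 / 7405 ≈ 21939.8 → 21940

N ≈ 21,940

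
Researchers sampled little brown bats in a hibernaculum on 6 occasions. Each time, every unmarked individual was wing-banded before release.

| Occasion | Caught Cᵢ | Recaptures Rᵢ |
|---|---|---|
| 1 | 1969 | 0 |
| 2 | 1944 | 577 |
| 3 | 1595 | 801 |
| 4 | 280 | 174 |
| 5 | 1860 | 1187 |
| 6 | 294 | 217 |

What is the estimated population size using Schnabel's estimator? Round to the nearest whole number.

Marked at large before each occasion: Mᵢ = Σⱼ<ᵢ (Cⱼ − Rⱼ) → M1=0, M2=1969, M3=3336, M4=4130, M5=4236, M6=4909
Σ MᵢCᵢ = 0·1969 + 1969·1944 + 3336·1595 + 4130·280 + 4236·1860 + 4909·294 = 0 + 3827736 + 5320920 + 1156400 + 7878960 + 1443246 = 19627262
Σ Rᵢ = 0 + 577 + 801 + 174 + 1187 + 217 = 2956
N̂ = 19627262 / 2956 ≈ 6639.8 → 6640

N ≈ 6640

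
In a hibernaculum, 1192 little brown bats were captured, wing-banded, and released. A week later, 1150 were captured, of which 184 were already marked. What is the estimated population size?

N = 7450

If marked individuals mix randomly, R/C ≈ M/N, giving N ≈ M·C/R.
N = (1192 × 1150) / 184 = 1370800 / 184 = 7450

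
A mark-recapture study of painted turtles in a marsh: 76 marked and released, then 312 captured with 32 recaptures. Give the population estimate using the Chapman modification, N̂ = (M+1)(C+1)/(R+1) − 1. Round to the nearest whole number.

N̂ = (76+1)(312+1)/(32+1) − 1 = 77·313/33 − 1
= 24101/33 − 1 ≈ 730.3 − 1 ≈ 729.3 → 729

N ≈ 729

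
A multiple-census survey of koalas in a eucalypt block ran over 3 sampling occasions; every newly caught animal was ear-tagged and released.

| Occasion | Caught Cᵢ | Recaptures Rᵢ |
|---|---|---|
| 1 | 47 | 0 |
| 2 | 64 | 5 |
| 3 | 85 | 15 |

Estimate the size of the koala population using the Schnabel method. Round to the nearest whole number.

N ≈ 601

Marked at large before each occasion: Mᵢ = Σⱼ<ᵢ (Cⱼ − Rⱼ) → M1=0, M2=47, M3=106
Σ MᵢCᵢ = 0·47 + 47·64 + 106·85 = 0 + 3008 + 9010 = 12018
Σ Rᵢ = 0 + 5 + 15 = 20
N̂ = 12018 / 20 ≈ 600.9 → 601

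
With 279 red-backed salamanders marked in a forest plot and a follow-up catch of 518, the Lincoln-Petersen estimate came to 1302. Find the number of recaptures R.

R = 111

From N = M·C/R: R = M·C / N = 279·518 / 1302 = 144522 / 1302 = 111.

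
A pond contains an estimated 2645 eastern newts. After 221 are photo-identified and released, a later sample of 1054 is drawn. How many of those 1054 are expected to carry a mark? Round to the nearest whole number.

expected recaptures ≈ 88

The marked fraction of the population is 221/2645, so in a sample of 1054 expect C·(M/N) marked.
E[R] = 221 × 1054 / 2645 = 232934 / 2645 ≈ 88.1 → 88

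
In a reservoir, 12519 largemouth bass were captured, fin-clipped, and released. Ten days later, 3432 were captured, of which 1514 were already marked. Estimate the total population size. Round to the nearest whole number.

N ≈ 28,379

If marked individuals mix randomly, R/C ≈ M/N, giving N ≈ M·C/R.
N = (12519 × 3432) / 1514 = 42965208 / 1514 ≈ 28378.6 → 28379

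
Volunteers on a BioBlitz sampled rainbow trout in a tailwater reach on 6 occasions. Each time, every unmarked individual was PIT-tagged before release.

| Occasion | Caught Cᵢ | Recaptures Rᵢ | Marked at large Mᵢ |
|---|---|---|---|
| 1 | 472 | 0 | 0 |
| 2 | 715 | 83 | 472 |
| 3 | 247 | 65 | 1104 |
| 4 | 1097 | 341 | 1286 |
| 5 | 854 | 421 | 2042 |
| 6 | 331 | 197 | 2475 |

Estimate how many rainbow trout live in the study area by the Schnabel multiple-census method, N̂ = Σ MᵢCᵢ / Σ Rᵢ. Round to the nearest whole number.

N ≈ 4141

Σ MᵢCᵢ = 0·472 + 472·715 + 1104·247 + 1286·1097 + 2042·854 + 2475·331 = 0 + 337480 + 272688 + 1410742 + 1743868 + 819225 = 4584003
Σ Rᵢ = 0 + 83 + 65 + 341 + 421 + 197 = 1107
N̂ = 4584003 / 1107 ≈ 4140.9 → 4141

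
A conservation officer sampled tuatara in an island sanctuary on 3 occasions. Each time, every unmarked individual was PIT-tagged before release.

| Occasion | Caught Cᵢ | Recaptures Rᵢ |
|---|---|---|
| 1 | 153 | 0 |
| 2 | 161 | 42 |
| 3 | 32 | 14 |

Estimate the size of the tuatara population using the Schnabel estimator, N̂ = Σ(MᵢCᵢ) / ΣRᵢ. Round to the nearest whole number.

N ≈ 595

Marked at large before each occasion: Mᵢ = Σⱼ<ᵢ (Cⱼ − Rⱼ) → M1=0, M2=153, M3=272
Σ MᵢCᵢ = 0·153 + 153·161 + 272·32 = 0 + 24633 + 8704 = 33337
Σ Rᵢ = 0 + 42 + 14 = 56
N̂ = 33337 / 56 ≈ 595.3 → 595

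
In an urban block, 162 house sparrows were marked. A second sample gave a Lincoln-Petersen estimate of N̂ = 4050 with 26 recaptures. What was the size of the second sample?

C = 650

From N = M·C/R: C = N·R / M = 4050·26 / 162 = 105300 / 162 = 650.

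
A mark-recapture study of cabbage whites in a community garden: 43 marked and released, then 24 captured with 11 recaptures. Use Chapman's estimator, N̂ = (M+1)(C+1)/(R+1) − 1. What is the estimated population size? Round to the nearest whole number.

N ≈ 91

N̂ = (43+1)(24+1)/(11+1) − 1 = 44·25/12 − 1
= 1100/12 − 1 ≈ 91.7 − 1 ≈ 90.7 → 91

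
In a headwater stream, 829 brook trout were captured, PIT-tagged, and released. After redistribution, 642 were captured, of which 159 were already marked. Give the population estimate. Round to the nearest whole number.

N = (829 × 642) / 159 = 532218 / 159 ≈ 3347.3 → 3347

N ≈ 3347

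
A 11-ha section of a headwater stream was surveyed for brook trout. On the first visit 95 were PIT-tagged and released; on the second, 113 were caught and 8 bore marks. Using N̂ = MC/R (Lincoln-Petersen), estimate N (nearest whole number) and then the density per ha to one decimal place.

N̂ = 95·113/8 = 10735/8 ≈ 1341.9 → 1342
Density = N̂ / area = 1342 / 11 = 122.0 per ha

density ≈ 122.0 brook trout per ha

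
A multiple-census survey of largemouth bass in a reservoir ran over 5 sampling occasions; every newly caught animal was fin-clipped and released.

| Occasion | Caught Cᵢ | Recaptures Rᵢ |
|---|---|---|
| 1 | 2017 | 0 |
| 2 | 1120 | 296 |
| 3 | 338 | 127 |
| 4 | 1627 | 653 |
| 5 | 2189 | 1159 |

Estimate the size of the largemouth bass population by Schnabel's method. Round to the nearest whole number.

Marked at large before each occasion: Mᵢ = Σⱼ<ᵢ (Cⱼ − Rⱼ) → M1=0, M2=2017, M3=2841, M4=3052, M5=4026
Σ MᵢCᵢ = 0·2017 + 2017·1120 + 2841·338 + 3052·1627 + 4026·2189 = 0 + 2259040 + 960258 + 4965604 + 8812914 = 16997816
Σ Rᵢ = 0 + 296 + 127 + 653 + 1159 = 2235
N̂ = 16997816 / 2235 ≈ 7605.3 → 7605

N ≈ 7605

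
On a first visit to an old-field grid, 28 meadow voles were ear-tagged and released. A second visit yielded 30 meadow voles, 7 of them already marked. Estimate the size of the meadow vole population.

N = 120

N = (28 × 30) / 7 = 840 / 7 = 120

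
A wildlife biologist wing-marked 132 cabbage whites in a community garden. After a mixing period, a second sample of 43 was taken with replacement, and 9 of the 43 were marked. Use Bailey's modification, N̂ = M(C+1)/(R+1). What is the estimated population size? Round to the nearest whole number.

N ≈ 581

N̂ = 132·(43+1)/(9+1) = 132·44/10 = 5808/10 ≈ 580.8 → 581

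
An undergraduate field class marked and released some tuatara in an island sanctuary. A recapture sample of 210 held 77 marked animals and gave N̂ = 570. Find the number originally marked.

M = 209

From N = M·C/R: M = N·R / C = 570·77 / 210 = 43890 / 210 = 209.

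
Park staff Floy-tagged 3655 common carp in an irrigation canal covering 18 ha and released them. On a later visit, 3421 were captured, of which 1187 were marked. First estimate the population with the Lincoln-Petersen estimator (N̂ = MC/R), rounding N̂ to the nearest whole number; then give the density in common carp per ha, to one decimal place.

density ≈ 585.2 common carp per ha

N̂ = 3655·3421/1187 = 12503755/1187 ≈ 10533.9 → 10534
Density = N̂ / area = 10534 / 18 ≈ 585.22 → 585.2 per ha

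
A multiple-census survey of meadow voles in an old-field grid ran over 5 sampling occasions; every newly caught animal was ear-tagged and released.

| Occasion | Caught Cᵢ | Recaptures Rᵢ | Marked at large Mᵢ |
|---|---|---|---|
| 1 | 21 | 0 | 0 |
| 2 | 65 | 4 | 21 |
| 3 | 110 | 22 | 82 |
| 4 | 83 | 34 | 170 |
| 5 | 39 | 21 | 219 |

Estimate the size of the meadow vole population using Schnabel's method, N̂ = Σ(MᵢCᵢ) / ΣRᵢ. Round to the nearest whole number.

Σ MᵢCᵢ = 0·21 + 21·65 + 82·110 + 170·83 + 219·39 = 0 + 1365 + 9020 + 14110 + 8541 = 33036
Σ Rᵢ = 0 + 4 + 22 + 34 + 21 = 81
N̂ = 33036 / 81 ≈ 407.9 → 408

N ≈ 408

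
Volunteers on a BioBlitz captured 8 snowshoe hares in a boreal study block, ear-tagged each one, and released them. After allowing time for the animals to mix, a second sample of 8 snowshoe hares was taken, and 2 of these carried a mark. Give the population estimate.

N = 32

N = (8 × 8) / 2 = 64 / 2 = 32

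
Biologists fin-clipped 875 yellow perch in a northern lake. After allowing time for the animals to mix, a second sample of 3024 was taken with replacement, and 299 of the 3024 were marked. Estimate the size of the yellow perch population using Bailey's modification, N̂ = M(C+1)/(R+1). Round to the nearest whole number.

N̂ = 875·(3024+1)/(299+1) = 875·3025/300 = 2646875/300 ≈ 8822.9 → 8823

N ≈ 8823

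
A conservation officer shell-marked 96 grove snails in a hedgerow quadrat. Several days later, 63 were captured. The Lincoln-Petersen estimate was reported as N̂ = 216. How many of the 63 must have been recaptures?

R = 28

From N = M·C/R: R = M·C / N = 96·63 / 216 = 6048 / 216 = 28.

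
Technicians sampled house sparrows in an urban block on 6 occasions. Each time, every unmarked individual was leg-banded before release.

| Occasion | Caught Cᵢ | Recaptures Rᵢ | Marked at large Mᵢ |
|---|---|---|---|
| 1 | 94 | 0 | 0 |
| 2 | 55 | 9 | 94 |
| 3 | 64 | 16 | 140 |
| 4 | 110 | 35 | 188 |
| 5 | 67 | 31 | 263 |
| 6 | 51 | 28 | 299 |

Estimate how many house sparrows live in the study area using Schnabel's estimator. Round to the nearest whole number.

N ≈ 569

Σ MᵢCᵢ = 0·94 + 94·55 + 140·64 + 188·110 + 263·67 + 299·51 = 0 + 5170 + 8960 + 20680 + 17621 + 15249 = 67680
Σ Rᵢ = 0 + 9 + 16 + 35 + 31 + 28 = 119
N̂ = 67680 / 119 ≈ 568.7 → 569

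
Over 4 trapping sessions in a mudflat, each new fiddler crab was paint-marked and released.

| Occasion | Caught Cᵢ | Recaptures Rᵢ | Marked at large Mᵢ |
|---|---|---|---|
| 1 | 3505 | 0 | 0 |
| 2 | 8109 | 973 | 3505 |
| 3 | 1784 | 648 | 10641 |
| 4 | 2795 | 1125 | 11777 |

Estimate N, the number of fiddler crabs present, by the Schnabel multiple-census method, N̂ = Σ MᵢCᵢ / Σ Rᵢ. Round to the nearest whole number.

N ≈ 29,251

Σ MᵢCᵢ = 0·3505 + 3505·8109 + 10641·1784 + 11777·2795 = 0 + 28422045 + 18983544 + 32916715 = 80322304
Σ Rᵢ = 0 + 973 + 648 + 1125 = 2746
N̂ = 80322304 / 2746 ≈ 29250.7 → 29251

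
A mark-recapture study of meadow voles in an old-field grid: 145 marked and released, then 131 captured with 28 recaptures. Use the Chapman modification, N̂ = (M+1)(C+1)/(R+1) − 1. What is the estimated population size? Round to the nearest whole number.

N ≈ 664

N̂ = (145+1)(131+1)/(28+1) − 1 = 146·132/29 − 1
= 19272/29 − 1 ≈ 664.6 − 1 ≈ 663.6 → 664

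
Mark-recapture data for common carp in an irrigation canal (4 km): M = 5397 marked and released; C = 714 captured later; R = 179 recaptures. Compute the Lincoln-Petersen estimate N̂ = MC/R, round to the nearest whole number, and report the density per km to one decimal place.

N̂ = 5397·714/179 = 3853458/179 ≈ 21527.7 → 21528
Density = N̂ / area = 21528 / 4 = 5382.0 per km

density ≈ 5382.0 common carp per km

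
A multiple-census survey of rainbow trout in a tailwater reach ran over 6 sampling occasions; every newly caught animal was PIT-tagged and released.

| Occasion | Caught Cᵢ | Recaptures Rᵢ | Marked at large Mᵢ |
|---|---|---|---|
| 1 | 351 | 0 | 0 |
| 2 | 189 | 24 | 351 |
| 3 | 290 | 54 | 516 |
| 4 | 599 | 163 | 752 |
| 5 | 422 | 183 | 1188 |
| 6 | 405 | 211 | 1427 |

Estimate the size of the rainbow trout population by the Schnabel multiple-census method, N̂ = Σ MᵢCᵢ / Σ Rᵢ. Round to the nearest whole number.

Σ MᵢCᵢ = 0·351 + 351·189 + 516·290 + 752·599 + 1188·422 + 1427·405 = 0 + 66339 + 149640 + 450448 + 501336 + 577935 = 1745698
Σ Rᵢ = 0 + 24 + 54 + 163 + 183 + 211 = 635
N̂ = 1745698 / 635 ≈ 2749.1 → 2749

N ≈ 2749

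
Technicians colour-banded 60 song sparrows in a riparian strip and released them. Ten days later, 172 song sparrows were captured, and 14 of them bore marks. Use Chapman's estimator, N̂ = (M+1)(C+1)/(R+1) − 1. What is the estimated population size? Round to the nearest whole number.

N̂ = (60+1)(172+1)/(14+1) − 1 = 61·173/15 − 1
= 10553/15 − 1 ≈ 703.5 − 1 ≈ 702.5 → 703

N ≈ 703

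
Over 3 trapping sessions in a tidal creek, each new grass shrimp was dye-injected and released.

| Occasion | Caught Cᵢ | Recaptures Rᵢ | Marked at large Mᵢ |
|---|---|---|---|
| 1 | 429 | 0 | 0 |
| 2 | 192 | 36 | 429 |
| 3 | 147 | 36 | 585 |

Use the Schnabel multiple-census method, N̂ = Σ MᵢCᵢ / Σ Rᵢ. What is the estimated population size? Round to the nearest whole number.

N ≈ 2338

Σ MᵢCᵢ = 0·429 + 429·192 + 585·147 = 0 + 82368 + 85995 = 168363
Σ Rᵢ = 0 + 36 + 36 = 72
N̂ = 168363 / 72 ≈ 2338.4 → 2338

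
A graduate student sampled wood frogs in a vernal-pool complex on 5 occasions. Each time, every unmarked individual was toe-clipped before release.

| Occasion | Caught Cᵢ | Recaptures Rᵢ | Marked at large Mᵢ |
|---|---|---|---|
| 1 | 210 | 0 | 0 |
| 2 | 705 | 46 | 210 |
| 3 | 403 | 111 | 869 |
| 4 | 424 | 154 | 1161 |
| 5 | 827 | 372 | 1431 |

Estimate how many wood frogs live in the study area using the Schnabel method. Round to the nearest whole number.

N ≈ 3183

Σ MᵢCᵢ = 0·210 + 210·705 + 869·403 + 1161·424 + 1431·827 = 0 + 148050 + 350207 + 492264 + 1183437 = 2173958
Σ Rᵢ = 0 + 46 + 111 + 154 + 372 = 683
N̂ = 2173958 / 683 ≈ 3183.0 → 3183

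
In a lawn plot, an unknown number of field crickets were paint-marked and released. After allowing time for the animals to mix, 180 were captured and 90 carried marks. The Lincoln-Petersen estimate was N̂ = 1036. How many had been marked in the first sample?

From N = M·C/R: M = N·R / C = 1036·90 / 180 = 93240 / 180 = 518.

M = 518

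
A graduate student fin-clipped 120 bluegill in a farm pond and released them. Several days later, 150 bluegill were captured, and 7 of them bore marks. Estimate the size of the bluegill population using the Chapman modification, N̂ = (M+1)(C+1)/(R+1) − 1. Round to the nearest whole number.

N̂ = (120+1)(150+1)/(7+1) − 1 = 121·151/8 − 1
= 18271/8 − 1 ≈ 2283.9 − 1 ≈ 2282.9 → 2283

N ≈ 2283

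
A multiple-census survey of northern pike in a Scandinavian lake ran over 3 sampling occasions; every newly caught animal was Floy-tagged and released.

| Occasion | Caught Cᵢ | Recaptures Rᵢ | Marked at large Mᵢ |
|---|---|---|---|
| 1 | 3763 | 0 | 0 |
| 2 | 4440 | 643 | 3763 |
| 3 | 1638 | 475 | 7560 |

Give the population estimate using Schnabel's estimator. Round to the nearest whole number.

N ≈ 26,021

Σ MᵢCᵢ = 0·3763 + 3763·4440 + 7560·1638 = 0 + 16707720 + 12383280 = 29091000
Σ Rᵢ = 0 + 643 + 475 = 1118
N̂ = 29091000 / 1118 ≈ 26020.6 → 26021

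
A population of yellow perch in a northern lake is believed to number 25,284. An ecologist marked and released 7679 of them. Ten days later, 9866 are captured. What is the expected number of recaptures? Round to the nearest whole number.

expected recaptures ≈ 2996

The marked fraction of the population is 7679/25284, so in a sample of 9866 expect C·(M/N) marked.
E[R] = 7679 × 9866 / 25284 = 75761014 / 25284 ≈ 2996.4 → 2996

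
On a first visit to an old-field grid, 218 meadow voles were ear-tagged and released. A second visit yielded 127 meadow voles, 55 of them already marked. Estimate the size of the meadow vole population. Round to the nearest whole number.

N ≈ 503

N = (218 × 127) / 55 = 27686 / 55 ≈ 503.4 → 503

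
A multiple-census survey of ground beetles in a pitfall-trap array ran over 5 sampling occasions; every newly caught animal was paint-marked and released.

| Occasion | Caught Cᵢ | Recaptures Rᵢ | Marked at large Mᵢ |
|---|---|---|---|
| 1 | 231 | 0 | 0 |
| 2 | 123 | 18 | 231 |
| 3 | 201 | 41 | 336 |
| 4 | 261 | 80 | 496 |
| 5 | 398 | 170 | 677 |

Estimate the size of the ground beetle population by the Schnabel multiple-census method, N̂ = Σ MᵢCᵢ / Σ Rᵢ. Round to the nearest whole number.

N ≈ 1601

Σ MᵢCᵢ = 0·231 + 231·123 + 336·201 + 496·261 + 677·398 = 0 + 28413 + 67536 + 129456 + 269446 = 494851
Σ Rᵢ = 0 + 18 + 41 + 80 + 170 = 309
N̂ = 494851 / 309 ≈ 1601.46 → 1601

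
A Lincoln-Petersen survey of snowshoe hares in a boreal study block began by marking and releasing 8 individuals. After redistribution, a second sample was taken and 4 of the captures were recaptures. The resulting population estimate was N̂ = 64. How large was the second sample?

From N = M·C/R: C = N·R / M = 64·4 / 8 = 256 / 8 = 32.

C = 32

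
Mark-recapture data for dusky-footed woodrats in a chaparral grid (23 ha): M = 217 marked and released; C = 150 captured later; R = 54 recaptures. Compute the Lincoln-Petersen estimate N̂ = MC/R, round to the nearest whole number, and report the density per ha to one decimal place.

N̂ = 217·150/54 = 32550/54 ≈ 602.8 → 603
Density = N̂ / area = 603 / 23 ≈ 26.22 → 26.2 per ha

density ≈ 26.2 dusky-footed woodrats per ha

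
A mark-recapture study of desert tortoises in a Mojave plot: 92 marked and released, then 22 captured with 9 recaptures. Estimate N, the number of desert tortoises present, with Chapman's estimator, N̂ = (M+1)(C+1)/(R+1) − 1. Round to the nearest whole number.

N ≈ 213

N̂ = (92+1)(22+1)/(9+1) − 1 = 93·23/10 − 1
= 2139/10 − 1 ≈ 213.9 − 1 ≈ 212.9 → 213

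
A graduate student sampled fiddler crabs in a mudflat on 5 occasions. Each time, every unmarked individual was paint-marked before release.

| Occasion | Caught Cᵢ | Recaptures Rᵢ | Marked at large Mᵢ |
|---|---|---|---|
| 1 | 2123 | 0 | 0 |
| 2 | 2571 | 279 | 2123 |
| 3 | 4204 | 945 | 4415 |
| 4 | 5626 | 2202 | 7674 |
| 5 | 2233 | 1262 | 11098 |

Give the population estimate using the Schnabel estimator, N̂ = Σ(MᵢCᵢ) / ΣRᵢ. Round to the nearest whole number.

Σ MᵢCᵢ = 0·2123 + 2123·2571 + 4415·4204 + 7674·5626 + 11098·2233 = 0 + 5458233 + 18560660 + 43173924 + 24781834 = 91974651
Σ Rᵢ = 0 + 279 + 945 + 2202 + 1262 = 4688
N̂ = 91974651 / 4688 ≈ 19619.2 → 19619

N ≈ 19,619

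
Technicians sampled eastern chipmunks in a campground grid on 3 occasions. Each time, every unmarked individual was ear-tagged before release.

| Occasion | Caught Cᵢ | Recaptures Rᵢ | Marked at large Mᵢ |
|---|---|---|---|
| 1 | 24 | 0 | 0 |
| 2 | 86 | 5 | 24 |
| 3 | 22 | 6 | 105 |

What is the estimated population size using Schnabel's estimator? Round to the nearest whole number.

Σ MᵢCᵢ = 0·24 + 24·86 + 105·22 = 0 + 2064 + 2310 = 4374
Σ Rᵢ = 0 + 5 + 6 = 11
N̂ = 4374 / 11 ≈ 397.6 → 398

N ≈ 398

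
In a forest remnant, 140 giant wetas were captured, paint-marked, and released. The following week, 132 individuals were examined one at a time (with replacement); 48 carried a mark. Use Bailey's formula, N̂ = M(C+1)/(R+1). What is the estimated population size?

N̂ = 140·(132+1)/(48+1) = 140·133/49 = 18620/49 = 380

N = 380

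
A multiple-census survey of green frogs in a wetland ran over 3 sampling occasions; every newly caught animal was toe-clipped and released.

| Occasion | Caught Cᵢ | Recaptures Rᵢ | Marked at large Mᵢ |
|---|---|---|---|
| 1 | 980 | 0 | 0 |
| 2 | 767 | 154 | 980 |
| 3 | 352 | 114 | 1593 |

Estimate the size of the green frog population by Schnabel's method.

Σ MᵢCᵢ = 0·980 + 980·767 + 1593·352 = 0 + 751660 + 560736 = 1312396
Σ Rᵢ = 0 + 154 + 114 = 268
N̂ = 1312396 / 268 = 4897

N = 4897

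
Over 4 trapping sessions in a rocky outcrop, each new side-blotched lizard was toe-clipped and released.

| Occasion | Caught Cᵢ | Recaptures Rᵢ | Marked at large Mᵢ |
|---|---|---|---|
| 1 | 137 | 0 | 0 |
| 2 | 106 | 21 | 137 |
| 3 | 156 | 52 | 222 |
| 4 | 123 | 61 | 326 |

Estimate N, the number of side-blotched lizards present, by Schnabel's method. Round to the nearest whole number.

N ≈ 666

Σ MᵢCᵢ = 0·137 + 137·106 + 222·156 + 326·123 = 0 + 14522 + 34632 + 40098 = 89252
Σ Rᵢ = 0 + 21 + 52 + 61 = 134
N̂ = 89252 / 134 ≈ 666.1 → 666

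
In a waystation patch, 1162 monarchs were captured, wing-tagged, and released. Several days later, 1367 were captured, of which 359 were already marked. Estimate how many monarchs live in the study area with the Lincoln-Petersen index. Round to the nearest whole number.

N = (1162 × 1367) / 359 = 1588454 / 359 ≈ 4424.7 → 4425

N ≈ 4425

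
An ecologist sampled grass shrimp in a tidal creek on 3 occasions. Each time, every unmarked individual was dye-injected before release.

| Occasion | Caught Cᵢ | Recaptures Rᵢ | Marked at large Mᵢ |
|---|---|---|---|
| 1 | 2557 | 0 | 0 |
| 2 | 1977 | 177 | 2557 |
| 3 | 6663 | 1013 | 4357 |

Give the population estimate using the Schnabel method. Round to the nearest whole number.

Σ MᵢCᵢ = 0·2557 + 2557·1977 + 4357·6663 = 0 + 5055189 + 29030691 = 34085880
Σ Rᵢ = 0 + 177 + 1013 = 1190
N̂ = 34085880 / 1190 ≈ 28643.6 → 28644

N ≈ 28,644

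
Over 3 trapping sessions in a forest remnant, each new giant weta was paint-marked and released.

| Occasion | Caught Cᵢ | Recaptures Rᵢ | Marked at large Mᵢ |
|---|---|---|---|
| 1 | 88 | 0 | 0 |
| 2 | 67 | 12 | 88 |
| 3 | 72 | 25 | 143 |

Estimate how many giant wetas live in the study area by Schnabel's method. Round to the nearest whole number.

N ≈ 438

Σ MᵢCᵢ = 0·88 + 88·67 + 143·72 = 0 + 5896 + 10296 = 16192
Σ Rᵢ = 0 + 12 + 25 = 37
N̂ = 16192 / 37 ≈ 437.6 → 438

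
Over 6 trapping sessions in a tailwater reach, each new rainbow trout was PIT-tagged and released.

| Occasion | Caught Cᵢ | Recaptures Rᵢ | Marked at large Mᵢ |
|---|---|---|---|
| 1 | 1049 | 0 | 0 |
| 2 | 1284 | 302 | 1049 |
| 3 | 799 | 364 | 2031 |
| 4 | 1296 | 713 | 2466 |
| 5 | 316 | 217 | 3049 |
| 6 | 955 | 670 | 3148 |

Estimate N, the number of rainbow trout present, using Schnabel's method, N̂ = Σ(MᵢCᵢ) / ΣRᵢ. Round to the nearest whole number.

N ≈ 4473

Σ MᵢCᵢ = 0·1049 + 1049·1284 + 2031·799 + 2466·1296 + 3049·316 + 3148·955 = 0 + 1346916 + 1622769 + 3195936 + 963484 + 3006340 = 10135445
Σ Rᵢ = 0 + 302 + 364 + 713 + 217 + 670 = 2266
N̂ = 10135445 / 2266 ≈ 4472.8 → 4473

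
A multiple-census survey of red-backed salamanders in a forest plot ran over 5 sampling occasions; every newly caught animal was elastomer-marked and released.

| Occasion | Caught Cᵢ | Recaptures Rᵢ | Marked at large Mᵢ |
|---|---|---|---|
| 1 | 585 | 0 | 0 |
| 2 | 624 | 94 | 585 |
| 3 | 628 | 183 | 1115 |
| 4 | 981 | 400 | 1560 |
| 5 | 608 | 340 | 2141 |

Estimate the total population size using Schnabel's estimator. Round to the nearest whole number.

N ≈ 3832

Σ MᵢCᵢ = 0·585 + 585·624 + 1115·628 + 1560·981 + 2141·608 = 0 + 365040 + 700220 + 1530360 + 1301728 = 3897348
Σ Rᵢ = 0 + 94 + 183 + 400 + 340 = 1017
N̂ = 3897348 / 1017 ≈ 3832.2 → 3832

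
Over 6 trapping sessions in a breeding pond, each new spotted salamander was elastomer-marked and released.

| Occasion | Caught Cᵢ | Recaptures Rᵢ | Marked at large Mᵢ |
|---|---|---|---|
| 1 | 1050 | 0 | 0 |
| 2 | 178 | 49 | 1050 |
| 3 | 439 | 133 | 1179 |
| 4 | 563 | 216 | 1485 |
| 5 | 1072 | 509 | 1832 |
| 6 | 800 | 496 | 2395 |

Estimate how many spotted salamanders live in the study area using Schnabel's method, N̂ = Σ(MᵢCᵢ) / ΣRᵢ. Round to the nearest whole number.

N ≈ 3863

Σ MᵢCᵢ = 0·1050 + 1050·178 + 1179·439 + 1485·563 + 1832·1072 + 2395·800 = 0 + 186900 + 517581 + 836055 + 1963904 + 1916000 = 5420440
Σ Rᵢ = 0 + 49 + 133 + 216 + 509 + 496 = 1403
N̂ = 5420440 / 1403 ≈ 3863.46 → 3863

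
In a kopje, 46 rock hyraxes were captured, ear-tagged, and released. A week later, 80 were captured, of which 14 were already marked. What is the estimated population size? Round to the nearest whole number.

N ≈ 263

The marked fraction in the recapture sample should equal the marked fraction in the population: 14/80 = 46/N.
N = (46 × 80) / 14 = 3680 / 14 ≈ 262.9 → 263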